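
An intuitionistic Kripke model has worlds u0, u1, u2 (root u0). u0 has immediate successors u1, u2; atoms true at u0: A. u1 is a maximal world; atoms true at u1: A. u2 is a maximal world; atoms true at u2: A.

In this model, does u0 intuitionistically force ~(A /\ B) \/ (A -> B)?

u0 ||- ~(A /\ B) \/ (A -> B) via the disjunct ~(A /\ B).

Yes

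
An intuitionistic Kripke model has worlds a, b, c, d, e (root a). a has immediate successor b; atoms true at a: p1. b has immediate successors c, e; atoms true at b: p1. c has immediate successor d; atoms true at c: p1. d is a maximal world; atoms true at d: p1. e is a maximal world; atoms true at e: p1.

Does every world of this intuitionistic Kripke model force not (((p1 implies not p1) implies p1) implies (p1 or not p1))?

No

Not every world: a does not force not (((p1 implies not p1) implies p1) implies (p1 or not p1)).
a does not force not (((p1 implies not p1) implies p1) implies (p1 or not p1)) since a is accessible from a and a forces ((p1 implies not p1) implies p1) implies (p1 or not p1).
a forces ((p1 implies not p1) implies p1) implies (p1 or not p1): every world accessible from a that forces (p1 implies not p1) implies p1 (namely a, b, c, d, e) also forces p1 or not p1.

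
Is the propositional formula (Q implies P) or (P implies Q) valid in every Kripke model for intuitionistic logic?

This is the Gödel–Dummett linearity axiom, which is not intuitionistically valid.
A Kripke countermodel: worlds u0, u1, u2; order generated by u0 <= u1, u0 <= u2; atoms true at each world — u0:{}; u1:{Q}; u2:{P}.
u0 does not force (Q implies P) or (P implies Q): neither disjunct is forced at u0.
u0 does not force Q implies P: at the accessible world u1, u1 forces Q but u1 does not force P.
u1 lacks atom P, so u1 does not force P.
So the root u0 does not force the formula.

No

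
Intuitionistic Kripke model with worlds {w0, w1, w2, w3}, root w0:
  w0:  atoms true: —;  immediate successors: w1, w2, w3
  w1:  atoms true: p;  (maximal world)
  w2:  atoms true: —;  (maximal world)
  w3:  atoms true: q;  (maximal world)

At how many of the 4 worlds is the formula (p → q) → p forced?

w0: does not force it — w0 ⊮ (p → q) → p: at the accessible world w2, w2 ⊩ p → q but w2 ⊮ p.
w1: forces it.
w2: does not force it — w2 ⊮ (p → q) → p: already at w2 itself, w2 ⊩ p → q but w2 ⊮ p.
w3: does not force it — w3 ⊮ (p → q) → p: already at w3 itself, w3 ⊩ p → q but w3 ⊮ p.
Worlds forcing the formula: {w1}.

1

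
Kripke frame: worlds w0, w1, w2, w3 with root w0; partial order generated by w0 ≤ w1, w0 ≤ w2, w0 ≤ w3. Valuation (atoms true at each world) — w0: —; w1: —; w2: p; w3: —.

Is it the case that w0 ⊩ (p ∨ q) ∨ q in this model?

No

w0 ⊮ (p ∨ q) ∨ q: neither disjunct is forced at w0.
w0 ⊮ p ∨ q: neither disjunct is forced at w0.
w0 lacks atom p, so w0 ⊮ p.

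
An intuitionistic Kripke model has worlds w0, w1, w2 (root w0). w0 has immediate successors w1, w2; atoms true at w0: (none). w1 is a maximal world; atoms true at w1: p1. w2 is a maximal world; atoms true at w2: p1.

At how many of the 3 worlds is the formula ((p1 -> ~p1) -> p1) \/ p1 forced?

3

w0: forces it.
w1: forces it.
w2: forces it.
Worlds forcing the formula: {w0, w1, w2}.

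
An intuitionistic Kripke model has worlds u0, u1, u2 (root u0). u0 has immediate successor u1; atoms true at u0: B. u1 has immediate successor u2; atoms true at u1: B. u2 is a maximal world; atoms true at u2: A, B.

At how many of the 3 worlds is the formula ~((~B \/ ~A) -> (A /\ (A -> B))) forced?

0

u0: does not force it — u0 ||-/- ~((~B \/ ~A) -> (A /\ (A -> B))) since u0 is accessible from u0 and u0 ||- (~B \/ ~A) -> (A /\ (A -> B)).
u1: does not force it — u1 ||-/- ~((~B \/ ~A) -> (A /\ (A -> B))) since u1 is accessible from u1 and u1 ||- (~B \/ ~A) -> (A /\ (A -> B)).
u2: does not force it — u2 ||-/- ~((~B \/ ~A) -> (A /\ (A -> B))) since u2 is accessible from u2 and u2 ||- (~B \/ ~A) -> (A /\ (A -> B)).
Worlds forcing the formula: { }.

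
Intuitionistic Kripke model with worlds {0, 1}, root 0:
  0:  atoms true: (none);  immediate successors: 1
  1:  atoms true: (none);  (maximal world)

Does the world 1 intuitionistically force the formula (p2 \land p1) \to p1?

1 \Vdash (p2 \land p1) \to p1 vacuously: no world accessible from 1 forces the antecedent p2 \land p1.

Yes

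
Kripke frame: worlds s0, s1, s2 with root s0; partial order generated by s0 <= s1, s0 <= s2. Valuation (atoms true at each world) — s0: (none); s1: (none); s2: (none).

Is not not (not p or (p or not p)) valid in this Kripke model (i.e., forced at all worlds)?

s0 forces not not (not p or (p or not p)): no world accessible from s0 forces not (not p or (p or not p)).
Since the root s0 forces not not (not p or (p or not p)) and forcing is persistent (monotone upward), every world forces it.

Yes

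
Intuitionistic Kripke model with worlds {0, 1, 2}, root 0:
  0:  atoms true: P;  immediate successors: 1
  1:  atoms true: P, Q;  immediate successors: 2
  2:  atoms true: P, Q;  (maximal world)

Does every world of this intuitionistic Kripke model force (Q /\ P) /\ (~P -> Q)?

No

Not every world: 0 ||-/- (Q /\ P) /\ (~P -> Q).
0 ||-/- (Q /\ P) /\ (~P -> Q) since 0 fails Q /\ P.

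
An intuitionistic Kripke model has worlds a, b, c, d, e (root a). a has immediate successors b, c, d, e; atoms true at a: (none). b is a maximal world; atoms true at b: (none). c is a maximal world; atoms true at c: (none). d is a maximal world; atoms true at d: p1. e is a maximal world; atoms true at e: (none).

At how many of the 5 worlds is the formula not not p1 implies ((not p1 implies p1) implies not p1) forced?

a: does not force it — a does not force not not p1 implies ((not p1 implies p1) implies not p1): at the accessible world d, d forces not not p1 but d does not force (not p1 implies p1) implies not p1.
b: forces it.
c: forces it.
d: does not force it — d does not force not not p1 implies ((not p1 implies p1) implies not p1): already at d itself, d forces not not p1 but d does not force (not p1 implies p1) implies not p1.
e: forces it.
Worlds forcing the formula: {b, c, e}.

3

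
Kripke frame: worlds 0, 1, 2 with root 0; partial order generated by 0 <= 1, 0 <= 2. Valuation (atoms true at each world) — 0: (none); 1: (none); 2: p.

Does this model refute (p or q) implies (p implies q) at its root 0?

0 does not force (p or q) implies (p implies q): at the accessible world 2, 2 forces p or q but 2 does not force p implies q.
2 does not force p implies q: already at 2 itself, 2 forces p but 2 does not force q.
2 lacks atom q, so 2 does not force q.
So the root 0 does not force (p or q) implies (p implies q); the model is a countermodel.

Yes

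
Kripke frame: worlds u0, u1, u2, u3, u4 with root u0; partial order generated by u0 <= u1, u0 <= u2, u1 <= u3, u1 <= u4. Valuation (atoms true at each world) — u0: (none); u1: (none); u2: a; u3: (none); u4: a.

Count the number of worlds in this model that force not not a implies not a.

1

u0: does not force it — u0 does not force not not a implies not a: at the accessible world u2, u2 forces not not a but u2 does not force not a.
u1: does not force it.
u2: does not force it.
u3: forces it.
u4: does not force it.
Worlds forcing the formula: {u3}.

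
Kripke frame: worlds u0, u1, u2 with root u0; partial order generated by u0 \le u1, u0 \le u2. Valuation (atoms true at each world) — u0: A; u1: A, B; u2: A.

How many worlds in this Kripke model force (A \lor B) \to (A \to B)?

1

u0: does not force it — u0 \nVdash (A \lor B) \to (A \to B): already at u0 itself, u0 \Vdash A \lor B but u0 \nVdash A \to B.
u1: forces it.
u2: does not force it — u2 \nVdash (A \lor B) \to (A \to B): already at u2 itself, u2 \Vdash A \lor B but u2 \nVdash A \to B.
Worlds forcing the formula: {u1}.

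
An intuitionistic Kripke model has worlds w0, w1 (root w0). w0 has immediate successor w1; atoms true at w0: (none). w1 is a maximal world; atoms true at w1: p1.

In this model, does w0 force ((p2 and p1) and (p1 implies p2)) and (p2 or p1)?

w0 does not force ((p2 and p1) and (p1 implies p2)) and (p2 or p1) since w0 fails (p2 and p1) and (p1 implies p2).

No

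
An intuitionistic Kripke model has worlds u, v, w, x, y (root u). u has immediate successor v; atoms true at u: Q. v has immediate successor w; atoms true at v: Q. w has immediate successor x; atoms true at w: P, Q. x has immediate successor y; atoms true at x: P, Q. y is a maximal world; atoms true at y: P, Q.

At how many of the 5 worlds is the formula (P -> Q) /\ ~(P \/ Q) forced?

0

u: does not force it — u ||-/- (P -> Q) /\ ~(P \/ Q) since u fails ~(P \/ Q).
v: does not force it.
w: does not force it.
x: does not force it.
y: does not force it.
Worlds forcing the formula: { }.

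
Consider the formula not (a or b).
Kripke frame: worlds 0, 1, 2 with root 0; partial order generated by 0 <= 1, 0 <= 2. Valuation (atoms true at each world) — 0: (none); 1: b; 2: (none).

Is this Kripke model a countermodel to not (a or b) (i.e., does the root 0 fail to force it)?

0 does not force not (a or b) since 1 is accessible from 0 and 1 forces a or b.
1 forces a or b via the disjunct b.
So the root 0 does not force not (a or b); the model is a countermodel.

Yes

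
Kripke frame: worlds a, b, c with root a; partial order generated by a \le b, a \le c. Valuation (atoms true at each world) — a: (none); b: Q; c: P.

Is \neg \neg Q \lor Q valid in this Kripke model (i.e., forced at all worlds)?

Not every world: a \nVdash \neg \neg Q \lor Q.
a \nVdash \neg \neg Q \lor Q: neither disjunct is forced at a.
a \nVdash \neg \neg Q since c is accessible from a and c \Vdash \neg Q.

No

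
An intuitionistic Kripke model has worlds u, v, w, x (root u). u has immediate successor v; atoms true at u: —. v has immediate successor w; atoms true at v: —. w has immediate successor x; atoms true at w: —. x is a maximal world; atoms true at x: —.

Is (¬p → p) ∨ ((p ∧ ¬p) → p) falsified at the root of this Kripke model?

u ⊩ (¬p → p) ∨ ((p ∧ ¬p) → p) via the disjunct (p ∧ ¬p) → p.
So the root u forces (¬p → p) ∨ ((p ∧ ¬p) → p); the model is not a countermodel.

No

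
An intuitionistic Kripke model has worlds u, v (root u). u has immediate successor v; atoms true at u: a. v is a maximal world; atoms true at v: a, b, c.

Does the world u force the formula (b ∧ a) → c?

u ⊩ (b ∧ a) → c: every world accessible from u that forces b ∧ a (namely v) also forces c.

Yes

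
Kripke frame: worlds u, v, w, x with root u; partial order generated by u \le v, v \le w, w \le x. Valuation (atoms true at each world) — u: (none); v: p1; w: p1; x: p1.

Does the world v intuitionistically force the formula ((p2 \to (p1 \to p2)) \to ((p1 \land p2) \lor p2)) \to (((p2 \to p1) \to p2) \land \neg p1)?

Yes

v \Vdash ((p2 \to (p1 \to p2)) \to ((p1 \land p2) \lor p2)) \to (((p2 \to p1) \to p2) \land \neg p1) vacuously: no world accessible from v forces the antecedent (p2 \to (p1 \to p2)) \to ((p1 \land p2) \lor p2).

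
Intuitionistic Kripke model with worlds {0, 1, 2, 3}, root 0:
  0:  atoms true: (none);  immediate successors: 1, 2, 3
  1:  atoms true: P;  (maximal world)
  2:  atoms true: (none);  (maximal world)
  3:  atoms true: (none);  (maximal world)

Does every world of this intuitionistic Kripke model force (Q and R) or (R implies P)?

Yes

0 forces (Q and R) or (R implies P) via the disjunct R implies P.
Since the root 0 forces (Q and R) or (R implies P) and forcing is persistent (monotone upward), every world forces it.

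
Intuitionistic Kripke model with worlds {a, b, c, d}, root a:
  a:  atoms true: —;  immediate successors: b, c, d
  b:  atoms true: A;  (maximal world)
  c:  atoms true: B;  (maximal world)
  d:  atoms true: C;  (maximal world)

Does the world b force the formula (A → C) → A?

b ⊩ (A → C) → A vacuously: no world accessible from b forces the antecedent A → C.

Yes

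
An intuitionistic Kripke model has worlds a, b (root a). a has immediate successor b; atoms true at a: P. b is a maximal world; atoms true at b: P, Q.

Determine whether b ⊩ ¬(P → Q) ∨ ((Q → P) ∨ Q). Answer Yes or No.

Yes

b ⊩ ¬(P → Q) ∨ ((Q → P) ∨ Q) via the disjunct (Q → P) ∨ Q.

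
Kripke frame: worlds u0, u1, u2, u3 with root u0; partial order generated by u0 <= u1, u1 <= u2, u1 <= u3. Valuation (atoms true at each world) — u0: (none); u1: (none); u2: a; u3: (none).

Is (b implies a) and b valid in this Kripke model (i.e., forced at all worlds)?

Not every world: u0 does not force (b implies a) and b.
u0 does not force (b implies a) and b since u0 fails b.

No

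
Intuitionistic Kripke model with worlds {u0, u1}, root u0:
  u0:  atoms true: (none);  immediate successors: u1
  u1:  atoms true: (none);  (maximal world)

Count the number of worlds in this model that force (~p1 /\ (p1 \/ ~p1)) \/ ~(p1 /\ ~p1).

2

u0: forces it.
u1: forces it.
Worlds forcing the formula: {u0, u1}.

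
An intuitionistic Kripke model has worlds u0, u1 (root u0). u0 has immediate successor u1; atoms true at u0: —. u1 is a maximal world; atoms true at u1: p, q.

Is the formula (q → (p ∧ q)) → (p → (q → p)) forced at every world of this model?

u0 ⊩ (q → (p ∧ q)) → (p → (q → p)): every world accessible from u0 that forces q → (p ∧ q) (namely u0, u1) also forces p → (q → p).
Since the root u0 forces (q → (p ∧ q)) → (p → (q → p)) and forcing is persistent (monotone upward), every world forces it.

Yes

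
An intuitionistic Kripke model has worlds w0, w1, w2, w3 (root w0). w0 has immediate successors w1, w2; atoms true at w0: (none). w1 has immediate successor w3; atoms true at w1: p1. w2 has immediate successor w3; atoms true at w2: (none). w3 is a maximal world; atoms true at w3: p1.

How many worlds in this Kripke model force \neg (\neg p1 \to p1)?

0

w0: does not force it — w0 \nVdash \neg (\neg p1 \to p1) since w0 is accessible from w0 and w0 \Vdash \neg p1 \to p1.
w1: does not force it — w1 \nVdash \neg (\neg p1 \to p1) since w1 is accessible from w1 and w1 \Vdash \neg p1 \to p1.
w2: does not force it — w2 \nVdash \neg (\neg p1 \to p1) since w2 is accessible from w2 and w2 \Vdash \neg p1 \to p1.
w3: does not force it.
Worlds forcing the formula: { }.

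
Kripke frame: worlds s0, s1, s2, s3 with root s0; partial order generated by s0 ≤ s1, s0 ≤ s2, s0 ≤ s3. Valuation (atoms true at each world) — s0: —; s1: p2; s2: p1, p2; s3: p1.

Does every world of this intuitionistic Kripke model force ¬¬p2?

Not every world: s0 ⊮ ¬¬p2.
s0 ⊮ ¬¬p2 since s3 is accessible from s0 and s3 ⊩ ¬p2.
s3 ⊩ ¬p2: no world accessible from s3 forces p2.

No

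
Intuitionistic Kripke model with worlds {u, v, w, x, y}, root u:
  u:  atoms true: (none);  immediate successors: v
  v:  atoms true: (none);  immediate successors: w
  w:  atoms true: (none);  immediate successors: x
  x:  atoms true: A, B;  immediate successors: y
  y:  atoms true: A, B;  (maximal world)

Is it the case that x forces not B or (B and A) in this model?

Yes

x forces not B or (B and A) via the disjunct B and A.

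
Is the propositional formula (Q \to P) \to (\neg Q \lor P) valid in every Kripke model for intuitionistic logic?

No

This is the material-implication-as-disjunction principle, which is not intuitionistically valid.
A Kripke countermodel: worlds u0, u1; order generated by u0 \le u1; atoms true at each world — u0:{}; u1:{P,Q}.
u0 \nVdash (Q \to P) \to (\neg Q \lor P): already at u0 itself, u0 \Vdash Q \to P but u0 \nVdash \neg Q \lor P.
u0 \nVdash \neg Q \lor P: neither disjunct is forced at u0.
u0 \nVdash \neg Q since u1 is accessible from u0 and u1 \Vdash Q.
So the root u0 does not force the formula.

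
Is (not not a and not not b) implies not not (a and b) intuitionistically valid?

This is the distribution of double negation over conjunction, which is intuitionistically derivable.
Assume not not a, not not b, and not (a and b). From a we'd get not b (since a and b is refuted), contradicting not not b; so not a, contradicting not not a.

Yes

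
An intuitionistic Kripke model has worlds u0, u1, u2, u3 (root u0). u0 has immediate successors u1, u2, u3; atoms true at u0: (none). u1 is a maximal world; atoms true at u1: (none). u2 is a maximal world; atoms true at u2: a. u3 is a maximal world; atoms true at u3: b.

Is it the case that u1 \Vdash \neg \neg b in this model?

u1 \nVdash \neg \neg b since u1 is accessible from u1 and u1 \Vdash \neg b.
u1 \Vdash \neg b: no world accessible from u1 forces b.

No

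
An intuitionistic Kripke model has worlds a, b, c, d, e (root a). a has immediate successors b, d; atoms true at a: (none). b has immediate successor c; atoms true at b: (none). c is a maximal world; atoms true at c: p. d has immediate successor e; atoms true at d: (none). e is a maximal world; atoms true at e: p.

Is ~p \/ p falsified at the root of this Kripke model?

a ||-/- ~p \/ p: neither disjunct is forced at a.
a ||-/- ~p since c is accessible from a and c ||- p.
So the root a does not force ~p \/ p; the model is a countermodel.

Yes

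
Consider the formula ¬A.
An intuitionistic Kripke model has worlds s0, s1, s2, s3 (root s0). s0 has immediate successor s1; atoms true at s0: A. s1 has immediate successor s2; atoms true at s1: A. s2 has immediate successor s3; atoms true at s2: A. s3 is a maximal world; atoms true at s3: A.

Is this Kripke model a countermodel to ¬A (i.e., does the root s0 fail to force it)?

s0 ⊮ ¬A since s0 is accessible from s0 and s0 ⊩ A.
So the root s0 does not force ¬A; the model is a countermodel.

Yes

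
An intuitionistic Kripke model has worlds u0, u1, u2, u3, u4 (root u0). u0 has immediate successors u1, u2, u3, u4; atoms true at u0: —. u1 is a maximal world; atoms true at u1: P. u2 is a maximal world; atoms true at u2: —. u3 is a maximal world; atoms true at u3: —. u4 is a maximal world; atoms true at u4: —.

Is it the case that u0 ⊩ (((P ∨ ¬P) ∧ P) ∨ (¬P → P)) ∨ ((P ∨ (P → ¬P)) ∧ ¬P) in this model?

u0 ⊮ (((P ∨ ¬P) ∧ P) ∨ (¬P → P)) ∨ ((P ∨ (P → ¬P)) ∧ ¬P): neither disjunct is forced at u0.
u0 ⊮ ((P ∨ ¬P) ∧ P) ∨ (¬P → P): neither disjunct is forced at u0.
u0 ⊮ (P ∨ ¬P) ∧ P since u0 fails P ∨ ¬P.

No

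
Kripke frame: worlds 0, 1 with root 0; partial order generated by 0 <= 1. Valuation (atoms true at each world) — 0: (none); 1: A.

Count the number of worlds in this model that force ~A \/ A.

0: does not force it — 0 ||-/- ~A \/ A: neither disjunct is forced at 0.
1: forces it.
Worlds forcing the formula: {1}.

1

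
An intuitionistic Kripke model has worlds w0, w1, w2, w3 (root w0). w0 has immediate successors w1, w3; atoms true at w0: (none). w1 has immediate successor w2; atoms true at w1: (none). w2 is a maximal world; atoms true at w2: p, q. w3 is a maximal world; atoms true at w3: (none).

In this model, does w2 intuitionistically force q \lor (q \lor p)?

w2 \Vdash q \lor (q \lor p) via the disjunct q.

Yes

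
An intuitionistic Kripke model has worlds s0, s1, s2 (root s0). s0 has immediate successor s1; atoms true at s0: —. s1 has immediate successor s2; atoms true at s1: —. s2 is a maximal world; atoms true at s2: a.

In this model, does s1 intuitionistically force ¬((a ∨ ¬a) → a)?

No

s1 ⊮ ¬((a ∨ ¬a) → a) since s1 is accessible from s1 and s1 ⊩ (a ∨ ¬a) → a.
s1 ⊩ (a ∨ ¬a) → a: every world accessible from s1 that forces a ∨ ¬a (namely s2) also forces a.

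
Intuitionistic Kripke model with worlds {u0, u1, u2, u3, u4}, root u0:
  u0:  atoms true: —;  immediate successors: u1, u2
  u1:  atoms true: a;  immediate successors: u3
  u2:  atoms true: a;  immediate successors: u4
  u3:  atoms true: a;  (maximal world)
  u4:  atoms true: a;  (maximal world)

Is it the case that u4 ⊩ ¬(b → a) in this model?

u4 ⊮ ¬(b → a) since u4 is accessible from u4 and u4 ⊩ b → a.
u4 ⊩ b → a vacuously: no world accessible from u4 forces the antecedent b.

No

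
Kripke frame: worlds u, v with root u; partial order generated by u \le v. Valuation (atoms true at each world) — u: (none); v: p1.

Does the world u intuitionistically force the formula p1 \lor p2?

u \nVdash p1 \lor p2: neither disjunct is forced at u.
u lacks atom p1, so u \nVdash p1.

No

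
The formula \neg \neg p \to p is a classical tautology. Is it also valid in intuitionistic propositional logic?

This is double-negation elimination, which is not intuitionistically valid.
A Kripke countermodel: worlds a, b; order generated by a \le b; atoms true at each world — a:{}; b:{p}.
a \nVdash \neg \neg p \to p: already at a itself, a \Vdash \neg \neg p but a \nVdash p.
a lacks atom p, so a \nVdash p.
So the root a does not force the formula.

No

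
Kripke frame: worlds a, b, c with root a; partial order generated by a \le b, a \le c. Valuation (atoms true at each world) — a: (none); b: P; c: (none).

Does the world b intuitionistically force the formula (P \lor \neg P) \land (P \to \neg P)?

b \nVdash (P \lor \neg P) \land (P \to \neg P) since b fails P \to \neg P.

No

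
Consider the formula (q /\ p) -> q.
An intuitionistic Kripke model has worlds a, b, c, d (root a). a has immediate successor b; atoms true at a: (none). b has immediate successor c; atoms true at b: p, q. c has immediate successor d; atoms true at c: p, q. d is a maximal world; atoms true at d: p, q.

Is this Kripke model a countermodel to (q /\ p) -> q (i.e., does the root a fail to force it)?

a ||- (q /\ p) -> q: every world accessible from a that forces q /\ p (namely b, c, d) also forces q.
So the root a forces (q /\ p) -> q; the model is not a countermodel.

No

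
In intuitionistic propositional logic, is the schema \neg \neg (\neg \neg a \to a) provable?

Yes

This is the double negation of double-negation elimination, which is intuitionistically derivable.
By Glivenko's theorem the double negation of any classical propositional tautology is intuitionistically provable; \neg \neg a \to a is classically a tautology.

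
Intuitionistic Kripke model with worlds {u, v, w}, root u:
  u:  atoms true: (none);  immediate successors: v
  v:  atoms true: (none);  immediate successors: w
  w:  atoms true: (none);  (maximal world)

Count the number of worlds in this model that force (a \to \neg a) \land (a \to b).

u: forces it.
v: forces it.
w: forces it.
Worlds forcing the formula: {u, v, w}.

3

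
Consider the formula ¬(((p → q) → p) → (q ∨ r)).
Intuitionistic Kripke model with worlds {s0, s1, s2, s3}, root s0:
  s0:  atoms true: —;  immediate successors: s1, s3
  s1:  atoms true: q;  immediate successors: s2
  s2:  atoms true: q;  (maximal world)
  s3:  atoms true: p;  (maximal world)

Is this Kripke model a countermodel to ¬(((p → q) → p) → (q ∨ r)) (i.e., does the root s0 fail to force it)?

Yes

s0 ⊮ ¬(((p → q) → p) → (q ∨ r)) since s1 is accessible from s0 and s1 ⊩ ((p → q) → p) → (q ∨ r).
s1 ⊩ ((p → q) → p) → (q ∨ r) vacuously: no world accessible from s1 forces the antecedent (p → q) → p.
So the root s0 does not force ¬(((p → q) → p) → (q ∨ r)); the model is a countermodel.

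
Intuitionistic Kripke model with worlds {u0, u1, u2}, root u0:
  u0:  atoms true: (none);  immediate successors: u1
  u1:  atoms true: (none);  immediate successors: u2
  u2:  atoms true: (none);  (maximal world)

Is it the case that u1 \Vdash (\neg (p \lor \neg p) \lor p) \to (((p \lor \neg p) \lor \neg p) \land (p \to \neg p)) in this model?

Yes

u1 \Vdash (\neg (p \lor \neg p) \lor p) \to (((p \lor \neg p) \lor \neg p) \land (p \to \neg p)) vacuously: no world accessible from u1 forces the antecedent \neg (p \lor \neg p) \lor p.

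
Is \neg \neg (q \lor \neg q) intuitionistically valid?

This is the double negation of excluded middle, which is intuitionistically derivable.
Assuming \neg (q \lor \neg q): from q we'd get q \lor \neg q, so \neg q; but then q \lor \neg q again — contradiction. Hence \neg \neg (q \lor \neg q).

Yes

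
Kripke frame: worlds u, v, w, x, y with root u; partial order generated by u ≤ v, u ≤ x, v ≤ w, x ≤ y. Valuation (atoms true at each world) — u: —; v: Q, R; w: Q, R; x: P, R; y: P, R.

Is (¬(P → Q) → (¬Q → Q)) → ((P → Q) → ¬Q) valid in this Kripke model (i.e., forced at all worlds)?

No

Not every world: u ⊮ (¬(P → Q) → (¬Q → Q)) → ((P → Q) → ¬Q).
u ⊮ (¬(P → Q) → (¬Q → Q)) → ((P → Q) → ¬Q): at the accessible world v, v ⊩ ¬(P → Q) → (¬Q → Q) but v ⊮ (P → Q) → ¬Q.
v ⊮ (P → Q) → ¬Q: already at v itself, v ⊩ P → Q but v ⊮ ¬Q.
v ⊮ ¬Q since v is accessible from v and v ⊩ Q.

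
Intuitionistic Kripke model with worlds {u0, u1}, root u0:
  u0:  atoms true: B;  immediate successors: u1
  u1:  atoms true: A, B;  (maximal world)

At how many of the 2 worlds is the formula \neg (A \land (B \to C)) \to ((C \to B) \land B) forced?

2

u0: forces it.
u1: forces it.
Worlds forcing the formula: {u0, u1}.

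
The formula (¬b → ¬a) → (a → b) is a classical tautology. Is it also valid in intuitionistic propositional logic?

This is the converse of contraposition, which is not intuitionistically valid.
A Kripke countermodel: worlds u0, u1; order generated by u0 ≤ u1; atoms true at each world — u0:{a}; u1:{a,b}.
u0 ⊮ (¬b → ¬a) → (a → b): already at u0 itself, u0 ⊩ ¬b → ¬a but u0 ⊮ a → b.
u0 ⊮ a → b: already at u0 itself, u0 ⊩ a but u0 ⊮ b.
u0 lacks atom b, so u0 ⊮ b.
So the root u0 does not force the formula.

No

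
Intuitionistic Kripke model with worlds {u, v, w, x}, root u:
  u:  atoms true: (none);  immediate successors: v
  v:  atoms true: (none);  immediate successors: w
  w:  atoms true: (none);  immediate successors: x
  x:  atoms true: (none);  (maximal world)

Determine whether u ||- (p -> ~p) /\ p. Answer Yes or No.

u ||-/- (p -> ~p) /\ p since u fails p.

No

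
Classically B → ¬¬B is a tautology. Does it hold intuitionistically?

Yes

This is double-negation introduction, which is intuitionistically derivable.
If a world forces B then every accessible world forces B (persistence), so none forces ¬B; hence ¬¬B.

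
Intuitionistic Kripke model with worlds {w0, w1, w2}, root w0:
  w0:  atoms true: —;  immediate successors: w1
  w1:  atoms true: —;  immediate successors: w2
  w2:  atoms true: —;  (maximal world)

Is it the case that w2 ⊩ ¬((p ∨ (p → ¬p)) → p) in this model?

w2 ⊩ ¬((p ∨ (p → ¬p)) → p): no world accessible from w2 forces (p ∨ (p → ¬p)) → p.

Yes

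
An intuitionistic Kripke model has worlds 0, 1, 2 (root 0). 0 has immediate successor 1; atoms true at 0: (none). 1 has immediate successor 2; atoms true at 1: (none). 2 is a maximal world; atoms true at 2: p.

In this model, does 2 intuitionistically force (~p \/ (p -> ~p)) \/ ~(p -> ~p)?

2 ||- (~p \/ (p -> ~p)) \/ ~(p -> ~p) via the disjunct ~(p -> ~p).

Yes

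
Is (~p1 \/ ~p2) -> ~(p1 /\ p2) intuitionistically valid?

This is a constructively valid De Morgan direction (disjunction of negations to negated conjunction), which is intuitionistically derivable.
If ~p1 holds at a world then no accessible world forces p1, hence none forces p1 /\ p2; likewise for ~p2.

Yes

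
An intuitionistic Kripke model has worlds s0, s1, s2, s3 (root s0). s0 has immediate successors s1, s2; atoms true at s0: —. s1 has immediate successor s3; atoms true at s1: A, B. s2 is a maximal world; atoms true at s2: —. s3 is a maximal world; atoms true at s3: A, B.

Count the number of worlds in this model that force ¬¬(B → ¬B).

s0: does not force it — s0 ⊮ ¬¬(B → ¬B) since s1 is accessible from s0 and s1 ⊩ ¬(B → ¬B).
s1: does not force it — s1 ⊮ ¬¬(B → ¬B) since s1 is accessible from s1 and s1 ⊩ ¬(B → ¬B).
s2: forces it.
s3: does not force it — s3 ⊮ ¬¬(B → ¬B) since s3 is accessible from s3 and s3 ⊩ ¬(B → ¬B).
Worlds forcing the formula: {s2}.

1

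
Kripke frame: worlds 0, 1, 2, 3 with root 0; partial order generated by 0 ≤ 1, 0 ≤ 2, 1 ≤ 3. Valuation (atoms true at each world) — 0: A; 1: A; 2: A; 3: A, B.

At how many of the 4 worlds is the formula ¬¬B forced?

2

0: does not force it — 0 ⊮ ¬¬B since 2 is accessible from 0 and 2 ⊩ ¬B.
1: forces it.
2: does not force it — 2 ⊮ ¬¬B since 2 is accessible from 2 and 2 ⊩ ¬B.
3: forces it.
Worlds forcing the formula: {1, 3}.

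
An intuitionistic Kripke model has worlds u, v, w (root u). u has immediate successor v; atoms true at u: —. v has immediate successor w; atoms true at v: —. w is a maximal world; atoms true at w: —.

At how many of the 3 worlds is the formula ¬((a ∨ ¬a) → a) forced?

3

u: forces it.
v: forces it.
w: forces it.
Worlds forcing the formula: {u, v, w}.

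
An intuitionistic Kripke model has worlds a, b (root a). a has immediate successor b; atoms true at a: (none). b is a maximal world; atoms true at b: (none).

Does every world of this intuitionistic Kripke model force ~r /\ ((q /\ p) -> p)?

a ||- ~r /\ ((q /\ p) -> p) since a forces both conjuncts.
Since the root a forces ~r /\ ((q /\ p) -> p) and forcing is persistent (monotone upward), every world forces it.

Yes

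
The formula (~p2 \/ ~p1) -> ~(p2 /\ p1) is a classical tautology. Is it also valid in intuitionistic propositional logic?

Yes

This is a constructively valid De Morgan direction (disjunction of negations to negated conjunction), which is intuitionistically derivable.
If ~p2 holds at a world then no accessible world forces p2, hence none forces p2 /\ p1; likewise for ~p1.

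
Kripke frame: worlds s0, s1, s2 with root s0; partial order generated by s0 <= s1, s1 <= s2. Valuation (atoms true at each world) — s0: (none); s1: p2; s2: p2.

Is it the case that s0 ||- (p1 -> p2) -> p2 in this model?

No

s0 ||-/- (p1 -> p2) -> p2: already at s0 itself, s0 ||- p1 -> p2 but s0 ||-/- p2.
s0 lacks atom p2, so s0 ||-/- p2.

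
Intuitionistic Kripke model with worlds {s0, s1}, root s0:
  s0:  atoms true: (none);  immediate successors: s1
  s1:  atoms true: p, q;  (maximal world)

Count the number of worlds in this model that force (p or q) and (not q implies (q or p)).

s0: does not force it — s0 does not force (p or q) and (not q implies (q or p)) since s0 fails p or q.
s1: forces it.
Worlds forcing the formula: {s1}.

1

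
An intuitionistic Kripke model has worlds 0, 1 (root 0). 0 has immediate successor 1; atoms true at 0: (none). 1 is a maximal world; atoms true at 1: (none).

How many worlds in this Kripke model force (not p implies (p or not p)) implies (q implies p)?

0: forces it.
1: forces it.
Worlds forcing the formula: {0, 1}.

2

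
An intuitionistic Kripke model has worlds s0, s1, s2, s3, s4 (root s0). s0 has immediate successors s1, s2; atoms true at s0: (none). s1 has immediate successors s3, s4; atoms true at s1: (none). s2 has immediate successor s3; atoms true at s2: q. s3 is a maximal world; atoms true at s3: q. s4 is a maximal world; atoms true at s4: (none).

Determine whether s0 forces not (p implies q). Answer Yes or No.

s0 does not force not (p implies q) since s0 is accessible from s0 and s0 forces p implies q.
s0 forces p implies q vacuously: no world accessible from s0 forces the antecedent p.

No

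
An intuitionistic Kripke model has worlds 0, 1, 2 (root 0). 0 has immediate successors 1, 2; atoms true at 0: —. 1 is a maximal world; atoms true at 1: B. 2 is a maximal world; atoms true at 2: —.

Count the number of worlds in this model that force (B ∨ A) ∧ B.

0: does not force it — 0 ⊮ (B ∨ A) ∧ B since 0 fails B ∨ A.
1: forces it.
2: does not force it — 2 ⊮ (B ∨ A) ∧ B since 2 fails B ∨ A.
Worlds forcing the formula: {1}.

1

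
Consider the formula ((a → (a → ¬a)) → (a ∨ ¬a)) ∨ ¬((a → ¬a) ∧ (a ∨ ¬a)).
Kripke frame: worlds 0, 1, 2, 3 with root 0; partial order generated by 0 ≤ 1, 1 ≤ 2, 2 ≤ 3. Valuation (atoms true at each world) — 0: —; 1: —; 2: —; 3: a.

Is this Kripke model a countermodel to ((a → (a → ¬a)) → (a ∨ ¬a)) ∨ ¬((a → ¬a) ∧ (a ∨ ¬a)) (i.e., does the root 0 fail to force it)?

0 ⊩ ((a → (a → ¬a)) → (a ∨ ¬a)) ∨ ¬((a → ¬a) ∧ (a ∨ ¬a)) via the disjunct (a → (a → ¬a)) → (a ∨ ¬a).
So the root 0 forces ((a → (a → ¬a)) → (a ∨ ¬a)) ∨ ¬((a → ¬a) ∧ (a ∨ ¬a)); the model is not a countermodel.

No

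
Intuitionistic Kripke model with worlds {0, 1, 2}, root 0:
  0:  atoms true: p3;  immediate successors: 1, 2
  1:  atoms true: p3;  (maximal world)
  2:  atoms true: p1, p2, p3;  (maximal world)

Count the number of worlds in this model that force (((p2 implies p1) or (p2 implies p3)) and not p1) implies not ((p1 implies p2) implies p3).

0: does not force it — 0 does not force (((p2 implies p1) or (p2 implies p3)) and not p1) implies not ((p1 implies p2) implies p3): at the accessible world 1, 1 forces ((p2 implies p1) or (p2 implies p3)) and not p1 but 1 does not force not ((p1 implies p2) implies p3).
1: does not force it — 1 does not force (((p2 implies p1) or (p2 implies p3)) and not p1) implies not ((p1 implies p2) implies p3): already at 1 itself, 1 forces ((p2 implies p1) or (p2 implies p3)) and not p1 but 1 does not force not ((p1 implies p2) implies p3).
2: forces it.
Worlds forcing the formula: {2}.

1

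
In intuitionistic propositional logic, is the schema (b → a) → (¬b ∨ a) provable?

No

This is the material-implication-as-disjunction principle, which is not intuitionistically valid.
A Kripke countermodel: worlds 0, 1; order generated by 0 ≤ 1; atoms true at each world — 0:{}; 1:{a,b}.
0 ⊮ (b → a) → (¬b ∨ a): already at 0 itself, 0 ⊩ b → a but 0 ⊮ ¬b ∨ a.
0 ⊮ ¬b ∨ a: neither disjunct is forced at 0.
0 ⊮ ¬b since 1 is accessible from 0 and 1 ⊩ b.
So the root 0 does not force the formula.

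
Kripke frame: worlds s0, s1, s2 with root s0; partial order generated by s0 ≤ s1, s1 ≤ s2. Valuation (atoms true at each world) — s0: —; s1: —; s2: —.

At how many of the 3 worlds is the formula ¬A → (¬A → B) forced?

0

s0: does not force it — s0 ⊮ ¬A → (¬A → B): already at s0 itself, s0 ⊩ ¬A but s0 ⊮ ¬A → B.
s1: does not force it — s1 ⊮ ¬A → (¬A → B): already at s1 itself, s1 ⊩ ¬A but s1 ⊮ ¬A → B.
s2: does not force it.
Worlds forcing the formula: { }.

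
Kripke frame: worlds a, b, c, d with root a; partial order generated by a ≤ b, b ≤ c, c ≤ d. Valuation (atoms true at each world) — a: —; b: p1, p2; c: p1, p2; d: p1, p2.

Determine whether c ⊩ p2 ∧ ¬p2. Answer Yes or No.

c ⊮ p2 ∧ ¬p2 since c fails ¬p2.

No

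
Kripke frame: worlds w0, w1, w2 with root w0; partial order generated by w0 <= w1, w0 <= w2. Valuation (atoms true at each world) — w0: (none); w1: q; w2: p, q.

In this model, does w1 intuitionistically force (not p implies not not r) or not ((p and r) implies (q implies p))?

w1 does not force (not p implies not not r) or not ((p and r) implies (q implies p)): neither disjunct is forced at w1.
w1 does not force not p implies not not r: already at w1 itself, w1 forces not p but w1 does not force not not r.
w1 does not force not not r since w1 is accessible from w1 and w1 forces not r.
w1 forces not r: no world accessible from w1 forces r.

No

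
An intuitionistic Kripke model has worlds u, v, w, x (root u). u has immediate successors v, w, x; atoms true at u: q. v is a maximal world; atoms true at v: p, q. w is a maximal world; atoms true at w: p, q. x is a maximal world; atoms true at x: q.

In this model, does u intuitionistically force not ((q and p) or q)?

u does not force not ((q and p) or q) since u is accessible from u and u forces (q and p) or q.
u forces (q and p) or q via the disjunct q.

No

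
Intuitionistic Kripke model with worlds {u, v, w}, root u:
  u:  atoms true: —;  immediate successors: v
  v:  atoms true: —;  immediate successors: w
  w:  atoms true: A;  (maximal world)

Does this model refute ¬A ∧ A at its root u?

u ⊮ ¬A ∧ A since u fails ¬A.
So the root u does not force ¬A ∧ A; the model is a countermodel.

Yes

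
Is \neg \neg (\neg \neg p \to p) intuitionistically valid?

This is the double negation of double-negation elimination, which is intuitionistically derivable.
By Glivenko's theorem the double negation of any classical propositional tautology is intuitionistically provable; \neg \neg p \to p is classically a tautology.

Yes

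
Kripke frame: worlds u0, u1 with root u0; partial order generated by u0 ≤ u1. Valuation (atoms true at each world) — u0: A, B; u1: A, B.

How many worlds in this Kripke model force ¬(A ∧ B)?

u0: does not force it — u0 ⊮ ¬(A ∧ B) since u0 is accessible from u0 and u0 ⊩ A ∧ B.
u1: does not force it — u1 ⊮ ¬(A ∧ B) since u1 is accessible from u1 and u1 ⊩ A ∧ B.
Worlds forcing the formula: { }.

0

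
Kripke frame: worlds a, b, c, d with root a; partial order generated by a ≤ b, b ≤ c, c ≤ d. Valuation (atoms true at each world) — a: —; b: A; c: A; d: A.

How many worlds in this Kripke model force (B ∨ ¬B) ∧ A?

a: does not force it — a ⊮ (B ∨ ¬B) ∧ A since a fails A.
b: forces it.
c: forces it.
d: forces it.
Worlds forcing the formula: {b, c, d}.

3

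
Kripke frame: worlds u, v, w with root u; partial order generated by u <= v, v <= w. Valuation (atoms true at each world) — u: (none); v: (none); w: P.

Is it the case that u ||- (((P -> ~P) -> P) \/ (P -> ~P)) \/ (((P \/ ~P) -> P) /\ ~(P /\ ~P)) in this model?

Yes

u ||- (((P -> ~P) -> P) \/ (P -> ~P)) \/ (((P \/ ~P) -> P) /\ ~(P /\ ~P)) via the disjunct ((P -> ~P) -> P) \/ (P -> ~P).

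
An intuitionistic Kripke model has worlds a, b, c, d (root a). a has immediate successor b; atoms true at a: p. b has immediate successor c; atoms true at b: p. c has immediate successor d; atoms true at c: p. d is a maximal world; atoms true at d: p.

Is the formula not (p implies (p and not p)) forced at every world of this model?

Yes

a forces not (p implies (p and not p)): no world accessible from a forces p implies (p and not p).
Since the root a forces not (p implies (p and not p)) and forcing is persistent (monotone upward), every world forces it.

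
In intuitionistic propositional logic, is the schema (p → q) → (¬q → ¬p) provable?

Yes

This is the forward direction of contraposition, which is intuitionistically derivable.
Assume p → q and ¬q. If p held then q would follow, contradicting ¬q; so ¬p.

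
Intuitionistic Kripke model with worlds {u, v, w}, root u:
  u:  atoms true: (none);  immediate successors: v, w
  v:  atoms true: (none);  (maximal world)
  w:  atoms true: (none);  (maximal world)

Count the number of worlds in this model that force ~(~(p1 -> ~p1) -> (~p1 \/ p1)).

u: does not force it — u ||-/- ~(~(p1 -> ~p1) -> (~p1 \/ p1)) since u is accessible from u and u ||- ~(p1 -> ~p1) -> (~p1 \/ p1).
v: does not force it — v ||-/- ~(~(p1 -> ~p1) -> (~p1 \/ p1)) since v is accessible from v and v ||- ~(p1 -> ~p1) -> (~p1 \/ p1).
w: does not force it.
Worlds forcing the formula: { }.

0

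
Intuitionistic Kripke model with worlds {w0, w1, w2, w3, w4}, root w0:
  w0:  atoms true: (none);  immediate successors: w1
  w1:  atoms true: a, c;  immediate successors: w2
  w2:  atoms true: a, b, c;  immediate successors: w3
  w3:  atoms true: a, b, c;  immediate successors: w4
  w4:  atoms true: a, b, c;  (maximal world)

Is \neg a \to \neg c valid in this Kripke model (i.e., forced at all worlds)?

w0 \Vdash \neg a \to \neg c vacuously: no world accessible from w0 forces the antecedent \neg a.
Since the root w0 forces \neg a \to \neg c and forcing is persistent (monotone upward), every world forces it.

Yes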